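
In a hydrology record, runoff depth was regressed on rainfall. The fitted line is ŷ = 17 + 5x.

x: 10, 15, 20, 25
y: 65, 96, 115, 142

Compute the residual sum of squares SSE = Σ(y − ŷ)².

SSE = 24

x=10: ŷ = 17 + 5·10 = 67; e = 65 − 67 = -2
x=15: ŷ = 17 + 5·15 = 92; e = 96 − 92 = 4
x=20: ŷ = 17 + 5·20 = 117; e = 115 − 117 = -2
x=25: ŷ = 17 + 5·25 = 142; e = 142 − 142 = 0
SSE = 4 + 16 + 4 + 0 = 24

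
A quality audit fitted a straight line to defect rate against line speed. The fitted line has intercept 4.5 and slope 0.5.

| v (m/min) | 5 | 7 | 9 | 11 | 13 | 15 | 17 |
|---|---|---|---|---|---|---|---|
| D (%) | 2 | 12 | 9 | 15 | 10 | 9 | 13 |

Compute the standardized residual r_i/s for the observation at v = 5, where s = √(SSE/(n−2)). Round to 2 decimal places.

-1.28

v=5: D̂ = 4.5 + 0.5·5 = 7; r = 2 − 7 = -5
v=7: D̂ = 4.5 + 0.5·7 = 8; r = 12 − 8 = 4
v=9: D̂ = 4.5 + 0.5·9 = 9; r = 9 − 9 = 0
v=11: D̂ = 4.5 + 0.5·11 = 10; r = 15 − 10 = 5
v=13: D̂ = 4.5 + 0.5·13 = 11; r = 10 − 11 = -1
v=15: D̂ = 4.5 + 0.5·15 = 12; r = 9 − 12 = -3
v=17: D̂ = 4.5 + 0.5·17 = 13; r = 13 − 13 = 0
SSE = 25 + 16 + 0 + 25 + 1 + 9 + 0 = 76
s = √(76/5) = 3.89872
r/s = -5 / 3.89872 = -1.28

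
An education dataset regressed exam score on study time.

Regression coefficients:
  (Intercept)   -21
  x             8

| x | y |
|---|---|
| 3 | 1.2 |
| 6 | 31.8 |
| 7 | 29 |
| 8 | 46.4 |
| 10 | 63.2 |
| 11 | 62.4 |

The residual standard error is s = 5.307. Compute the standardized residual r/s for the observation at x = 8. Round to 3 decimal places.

ŷ = -21 + 8·8 = 43
r = 46.4 − 43 = 3.4
r/s = 3.4 / 5.307 = 0.641

0.641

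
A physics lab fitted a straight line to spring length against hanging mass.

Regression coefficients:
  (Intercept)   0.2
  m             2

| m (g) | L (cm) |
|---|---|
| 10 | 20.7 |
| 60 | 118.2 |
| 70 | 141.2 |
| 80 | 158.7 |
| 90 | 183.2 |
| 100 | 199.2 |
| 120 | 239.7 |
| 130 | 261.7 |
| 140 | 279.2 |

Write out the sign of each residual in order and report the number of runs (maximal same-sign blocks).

8 runs

m=10: L̂ = 0.2 + 2·10 = 20.2; e = 20.7 − 20.2 = 0.5
m=60: L̂ = 0.2 + 2·60 = 120.2; e = 118.2 − 120.2 = -2
m=70: L̂ = 0.2 + 2·70 = 140.2; e = 141.2 − 140.2 = 1
m=80: L̂ = 0.2 + 2·80 = 160.2; e = 158.7 − 160.2 = -1.5
m=90: L̂ = 0.2 + 2·90 = 180.2; e = 183.2 − 180.2 = 3
m=100: L̂ = 0.2 + 2·100 = 200.2; e = 199.2 − 200.2 = -1
m=120: L̂ = 0.2 + 2·120 = 240.2; e = 239.7 − 240.2 = -0.5
m=130: L̂ = 0.2 + 2·130 = 260.2; e = 261.7 − 260.2 = 1.5
m=140: L̂ = 0.2 + 2·140 = 280.2; e = 279.2 − 280.2 = -1
Signs: + − + − + − − + −
Runs: +×1, −×1, +×1, −×1, +×1, −×2, +×1, −×1 → 8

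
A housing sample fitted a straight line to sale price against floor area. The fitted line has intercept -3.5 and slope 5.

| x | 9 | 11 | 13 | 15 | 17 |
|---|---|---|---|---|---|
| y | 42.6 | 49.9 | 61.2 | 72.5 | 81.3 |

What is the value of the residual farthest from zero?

x=9: ŷ = -3.5 + 5·9 = 41.5; e = 42.6 − 41.5 = 1.1
x=11: ŷ = -3.5 + 5·11 = 51.5; e = 49.9 − 51.5 = -1.6
x=13: ŷ = -3.5 + 5·13 = 61.5; e = 61.2 − 61.5 = -0.3
x=15: ŷ = -3.5 + 5·15 = 71.5; e = 72.5 − 71.5 = 1
x=17: ŷ = -3.5 + 5·17 = 81.5; e = 81.3 − 81.5 = -0.2
Largest |e| is 1.6 at x = 11, residual -1.6.

e = -1.6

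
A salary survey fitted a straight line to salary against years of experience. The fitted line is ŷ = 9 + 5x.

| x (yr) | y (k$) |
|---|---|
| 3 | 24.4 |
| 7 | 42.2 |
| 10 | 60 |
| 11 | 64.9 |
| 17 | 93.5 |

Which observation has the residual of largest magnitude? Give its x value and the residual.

x = 7, e = -1.8

x=3: ŷ = 9 + 5·3 = 24; e = 24.4 − 24 = 0.4
x=7: ŷ = 9 + 5·7 = 44; e = 42.2 − 44 = -1.8
x=10: ŷ = 9 + 5·10 = 59; e = 60 − 59 = 1
x=11: ŷ = 9 + 5·11 = 64; e = 64.9 − 64 = 0.9
x=17: ŷ = 9 + 5·17 = 94; e = 93.5 − 94 = -0.5
Largest |e| is 1.8 at x = 7, residual -1.8.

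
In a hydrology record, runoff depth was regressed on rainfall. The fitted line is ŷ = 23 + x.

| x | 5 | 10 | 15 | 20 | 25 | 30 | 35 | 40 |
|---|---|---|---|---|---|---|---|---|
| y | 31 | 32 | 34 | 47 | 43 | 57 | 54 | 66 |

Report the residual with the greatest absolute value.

r = -5

x=5: ŷ = 23 + 5 = 28; r = 31 − 28 = 3
x=10: ŷ = 23 + 10 = 33; r = 32 − 33 = -1
x=15: ŷ = 23 + 15 = 38; r = 34 − 38 = -4
x=20: ŷ = 23 + 20 = 43; r = 47 − 43 = 4
x=25: ŷ = 23 + 25 = 48; r = 43 − 48 = -5
x=30: ŷ = 23 + 30 = 53; r = 57 − 53 = 4
x=35: ŷ = 23 + 35 = 58; r = 54 − 58 = -4
x=40: ŷ = 23 + 40 = 63; r = 66 − 63 = 3
Largest |r| is 5 at x = 25, residual -5.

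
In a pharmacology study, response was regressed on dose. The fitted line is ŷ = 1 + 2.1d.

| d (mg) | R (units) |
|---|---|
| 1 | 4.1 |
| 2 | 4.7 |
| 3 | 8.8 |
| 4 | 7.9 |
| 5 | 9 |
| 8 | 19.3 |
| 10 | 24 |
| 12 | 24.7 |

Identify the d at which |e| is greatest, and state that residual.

d=1: ŷ = 1 + 2.1·1 = 3.1; e = 4.1 − 3.1 = 1
d=2: ŷ = 1 + 2.1·2 = 5.2; e = 4.7 − 5.2 = -0.5
d=3: ŷ = 1 + 2.1·3 = 7.3; e = 8.8 − 7.3 = 1.5
d=4: ŷ = 1 + 2.1·4 = 9.4; e = 7.9 − 9.4 = -1.5
d=5: ŷ = 1 + 2.1·5 = 11.5; e = 9 − 11.5 = -2.5
d=8: ŷ = 1 + 2.1·8 = 17.8; e = 19.3 − 17.8 = 1.5
d=10: ŷ = 1 + 2.1·10 = 22; e = 24 − 22 = 2
d=12: ŷ = 1 + 2.1·12 = 26.2; e = 24.7 − 26.2 = -1.5
Largest |e| is 2.5 at d = 5, residual -2.5.

d = 5, e = -2.5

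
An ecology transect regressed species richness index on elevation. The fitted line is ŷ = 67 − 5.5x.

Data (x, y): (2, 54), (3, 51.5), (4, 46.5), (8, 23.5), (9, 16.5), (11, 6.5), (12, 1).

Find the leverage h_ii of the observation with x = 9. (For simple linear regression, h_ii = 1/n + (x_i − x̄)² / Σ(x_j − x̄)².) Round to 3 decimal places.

x̄ = (2 + 3 + 4 + 8 + 9 + 11 + 12)/7 = 7
Σ(x − x̄)² = 25 + 16 + 9 + 1 + 4 + 16 + 25 = 96
h = 1/7 + (2)²/96 = 0.142857 + 0.0416667 = 0.185

h = 0.185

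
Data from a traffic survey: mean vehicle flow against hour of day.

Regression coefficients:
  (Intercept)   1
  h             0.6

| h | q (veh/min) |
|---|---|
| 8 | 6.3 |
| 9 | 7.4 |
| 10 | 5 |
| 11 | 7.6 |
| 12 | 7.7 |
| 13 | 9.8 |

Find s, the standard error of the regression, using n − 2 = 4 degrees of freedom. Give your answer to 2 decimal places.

h=8: ŷ = 1 + 0.6·8 = 5.8; r = 6.3 − 5.8 = 0.5
h=9: ŷ = 1 + 0.6·9 = 6.4; r = 7.4 − 6.4 = 1
h=10: ŷ = 1 + 0.6·10 = 7; r = 5 − 7 = -2
h=11: ŷ = 1 + 0.6·11 = 7.6; r = 7.6 − 7.6 = 0
h=12: ŷ = 1 + 0.6·12 = 8.2; r = 7.7 − 8.2 = -0.5
h=13: ŷ = 1 + 0.6·13 = 8.8; r = 9.8 − 8.8 = 1
SSE = 0.25 + 1 + 4 + 0 + 0.25 + 1 = 6.5
s = √(6.5/4) = √1.625 ≈ 1.27

s = 1.27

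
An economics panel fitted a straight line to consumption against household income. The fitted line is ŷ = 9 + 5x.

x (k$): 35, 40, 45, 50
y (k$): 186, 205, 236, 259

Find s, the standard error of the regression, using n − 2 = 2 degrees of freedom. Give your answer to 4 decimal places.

s = 3.4641

x=35: ŷ = 9 + 5·35 = 184; r = 186 − 184 = 2
x=40: ŷ = 9 + 5·40 = 209; r = 205 − 209 = -4
x=45: ŷ = 9 + 5·45 = 234; r = 236 − 234 = 2
x=50: ŷ = 9 + 5·50 = 259; r = 259 − 259 = 0
SSE = 4 + 16 + 4 + 0 = 24
s = √(24/2) = √12 ≈ 3.4641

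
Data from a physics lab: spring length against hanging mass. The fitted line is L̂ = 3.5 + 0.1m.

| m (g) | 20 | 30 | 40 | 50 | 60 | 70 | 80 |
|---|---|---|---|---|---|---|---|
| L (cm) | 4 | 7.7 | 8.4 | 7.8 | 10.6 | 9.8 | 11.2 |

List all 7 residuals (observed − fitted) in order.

m=20: L̂ = 3.5 + 0.1·20 = 5.5; e = 4 − 5.5 = -1.5
m=30: L̂ = 3.5 + 0.1·30 = 6.5; e = 7.7 − 6.5 = 1.2
m=40: L̂ = 3.5 + 0.1·40 = 7.5; e = 8.4 − 7.5 = 0.9
m=50: L̂ = 3.5 + 0.1·50 = 8.5; e = 7.8 − 8.5 = -0.7
m=60: L̂ = 3.5 + 0.1·60 = 9.5; e = 10.6 − 9.5 = 1.1
m=70: L̂ = 3.5 + 0.1·70 = 10.5; e = 9.8 − 10.5 = -0.7
m=80: L̂ = 3.5 + 0.1·80 = 11.5; e = 11.2 − 11.5 = -0.3

-1.5, 1.2, 0.9, -0.7, 1.1, -0.7, -0.3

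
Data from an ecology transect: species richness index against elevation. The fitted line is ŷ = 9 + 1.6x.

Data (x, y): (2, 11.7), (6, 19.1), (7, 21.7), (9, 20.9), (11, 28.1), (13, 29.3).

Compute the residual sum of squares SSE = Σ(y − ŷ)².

x=2: ŷ = 9 + 1.6·2 = 12.2; r = 11.7 − 12.2 = -0.5
x=6: ŷ = 9 + 1.6·6 = 18.6; r = 19.1 − 18.6 = 0.5
x=7: ŷ = 9 + 1.6·7 = 20.2; r = 21.7 − 20.2 = 1.5
x=9: ŷ = 9 + 1.6·9 = 23.4; r = 20.9 − 23.4 = -2.5
x=11: ŷ = 9 + 1.6·11 = 26.6; r = 28.1 − 26.6 = 1.5
x=13: ŷ = 9 + 1.6·13 = 29.8; r = 29.3 − 29.8 = -0.5
SSE = 0.25 + 0.25 + 2.25 + 6.25 + 2.25 + 0.25 = 11.5

SSE = 11.5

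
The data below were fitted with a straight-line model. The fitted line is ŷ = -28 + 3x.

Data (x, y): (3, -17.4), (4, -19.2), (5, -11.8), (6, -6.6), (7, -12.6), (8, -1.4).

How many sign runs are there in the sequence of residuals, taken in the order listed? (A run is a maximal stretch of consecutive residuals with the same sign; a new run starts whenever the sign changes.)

5 runs

x=3: ŷ = -28 + 3·3 = -19; r = -17.4 − (-19) = 1.6
x=4: ŷ = -28 + 3·4 = -16; r = -19.2 − (-16) = -3.2
x=5: ŷ = -28 + 3·5 = -13; r = -11.8 − (-13) = 1.2
x=6: ŷ = -28 + 3·6 = -10; r = -6.6 − (-10) = 3.4
x=7: ŷ = -28 + 3·7 = -7; r = -12.6 − (-7) = -5.6
x=8: ŷ = -28 + 3·8 = -4; r = -1.4 − (-4) = 2.6
Signs: + − + + − +
Runs: +×1, −×1, +×2, −×1, +×1 → 5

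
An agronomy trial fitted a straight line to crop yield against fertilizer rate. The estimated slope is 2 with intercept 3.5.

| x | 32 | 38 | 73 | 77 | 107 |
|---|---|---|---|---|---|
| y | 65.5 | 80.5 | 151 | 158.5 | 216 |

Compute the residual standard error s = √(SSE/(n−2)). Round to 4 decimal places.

x=32: ŷ = 3.5 + 2·32 = 67.5; e = 65.5 − 67.5 = -2
x=38: ŷ = 3.5 + 2·38 = 79.5; e = 80.5 − 79.5 = 1
x=73: ŷ = 3.5 + 2·73 = 149.5; e = 151 − 149.5 = 1.5
x=77: ŷ = 3.5 + 2·77 = 157.5; e = 158.5 − 157.5 = 1
x=107: ŷ = 3.5 + 2·107 = 217.5; e = 216 − 217.5 = -1.5
SSE = 4 + 1 + 2.25 + 1 + 2.25 = 10.5
s = √(10.5/3) = √3.5 ≈ 1.8708

s = 1.8708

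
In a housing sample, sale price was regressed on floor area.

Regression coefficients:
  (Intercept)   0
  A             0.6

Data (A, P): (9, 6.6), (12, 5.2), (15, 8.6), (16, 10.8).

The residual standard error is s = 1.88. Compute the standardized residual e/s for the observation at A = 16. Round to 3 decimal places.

0.638

ŷ = 0.6·16 = 9.6
e = 10.8 − 9.6 = 1.2
e/s = 1.2 / 1.88 = 0.638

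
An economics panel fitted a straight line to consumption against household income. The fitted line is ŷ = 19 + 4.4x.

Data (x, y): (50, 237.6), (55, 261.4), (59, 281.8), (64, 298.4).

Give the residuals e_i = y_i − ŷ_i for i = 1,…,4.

x=50: ŷ = 19 + 4.4·50 = 239; e = 237.6 − 239 = -1.4
x=55: ŷ = 19 + 4.4·55 = 261; e = 261.4 − 261 = 0.4
x=59: ŷ = 19 + 4.4·59 = 278.6; e = 281.8 − 278.6 = 3.2
x=64: ŷ = 19 + 4.4·64 = 300.6; e = 298.4 − 300.6 = -2.2

-1.4, 0.4, 3.2, -2.2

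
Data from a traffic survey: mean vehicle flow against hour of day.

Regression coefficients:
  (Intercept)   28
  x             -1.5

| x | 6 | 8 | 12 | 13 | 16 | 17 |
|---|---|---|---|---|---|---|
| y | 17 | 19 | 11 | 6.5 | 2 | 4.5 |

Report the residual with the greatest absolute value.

e = 3

x=6: ŷ = 28 − 1.5·6 = 19; e = 17 − 19 = -2
x=8: ŷ = 28 − 1.5·8 = 16; e = 19 − 16 = 3
x=12: ŷ = 28 − 1.5·12 = 10; e = 11 − 10 = 1
x=13: ŷ = 28 − 1.5·13 = 8.5; e = 6.5 − 8.5 = -2
x=16: ŷ = 28 − 1.5·16 = 4; e = 2 − 4 = -2
x=17: ŷ = 28 − 1.5·17 = 2.5; e = 4.5 − 2.5 = 2
Largest |e| is 3 at x = 8, residual 3.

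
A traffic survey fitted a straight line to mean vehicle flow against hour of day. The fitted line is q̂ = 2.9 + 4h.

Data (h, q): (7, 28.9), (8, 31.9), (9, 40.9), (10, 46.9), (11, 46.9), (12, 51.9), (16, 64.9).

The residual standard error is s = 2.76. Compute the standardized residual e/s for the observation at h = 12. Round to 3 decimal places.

0.362

q̂ = 2.9 + 4·12 = 50.9
e = 51.9 − 50.9 = 1
e/s = 1 / 2.76 = 0.362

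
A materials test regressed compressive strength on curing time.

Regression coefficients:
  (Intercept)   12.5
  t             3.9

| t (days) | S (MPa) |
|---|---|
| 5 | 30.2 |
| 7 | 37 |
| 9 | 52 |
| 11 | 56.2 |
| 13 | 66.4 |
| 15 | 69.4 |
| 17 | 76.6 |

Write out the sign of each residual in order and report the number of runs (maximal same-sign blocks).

t=5: ŷ = 12.5 + 3.9·5 = 32; r = 30.2 − 32 = -1.8
t=7: ŷ = 12.5 + 3.9·7 = 39.8; r = 37 − 39.8 = -2.8
t=9: ŷ = 12.5 + 3.9·9 = 47.6; r = 52 − 47.6 = 4.4
t=11: ŷ = 12.5 + 3.9·11 = 55.4; r = 56.2 − 55.4 = 0.8
t=13: ŷ = 12.5 + 3.9·13 = 63.2; r = 66.4 − 63.2 = 3.2
t=15: ŷ = 12.5 + 3.9·15 = 71; r = 69.4 − 71 = -1.6
t=17: ŷ = 12.5 + 3.9·17 = 78.8; r = 76.6 − 78.8 = -2.2
Signs: − − + + + − −
Runs: −×2, +×3, −×2 → 3

3 runs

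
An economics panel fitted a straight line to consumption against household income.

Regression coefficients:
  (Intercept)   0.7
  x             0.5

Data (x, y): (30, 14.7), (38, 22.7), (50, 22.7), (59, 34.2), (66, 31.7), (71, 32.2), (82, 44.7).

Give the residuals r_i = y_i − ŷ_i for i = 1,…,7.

x=30: ŷ = 0.7 + 0.5·30 = 15.7; r = 14.7 − 15.7 = -1
x=38: ŷ = 0.7 + 0.5·38 = 19.7; r = 22.7 − 19.7 = 3
x=50: ŷ = 0.7 + 0.5·50 = 25.7; r = 22.7 − 25.7 = -3
x=59: ŷ = 0.7 + 0.5·59 = 30.2; r = 34.2 − 30.2 = 4
x=66: ŷ = 0.7 + 0.5·66 = 33.7; r = 31.7 − 33.7 = -2
x=71: ŷ = 0.7 + 0.5·71 = 36.2; r = 32.2 − 36.2 = -4
x=82: ŷ = 0.7 + 0.5·82 = 41.7; r = 44.7 − 41.7 = 3

-1, 3, -3, 4, -2, -4, 3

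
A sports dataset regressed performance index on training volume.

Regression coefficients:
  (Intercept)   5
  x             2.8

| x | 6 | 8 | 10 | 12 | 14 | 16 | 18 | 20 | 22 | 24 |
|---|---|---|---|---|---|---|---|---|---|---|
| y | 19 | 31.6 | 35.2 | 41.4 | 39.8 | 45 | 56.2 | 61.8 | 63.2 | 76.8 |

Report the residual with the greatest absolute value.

x=6: ŷ = 5 + 2.8·6 = 21.8; r = 19 − 21.8 = -2.8
x=8: ŷ = 5 + 2.8·8 = 27.4; r = 31.6 − 27.4 = 4.2
x=10: ŷ = 5 + 2.8·10 = 33; r = 35.2 − 33 = 2.2
x=12: ŷ = 5 + 2.8·12 = 38.6; r = 41.4 − 38.6 = 2.8
x=14: ŷ = 5 + 2.8·14 = 44.2; r = 39.8 − 44.2 = -4.4
x=16: ŷ = 5 + 2.8·16 = 49.8; r = 45 − 49.8 = -4.8
x=18: ŷ = 5 + 2.8·18 = 55.4; r = 56.2 − 55.4 = 0.8
x=20: ŷ = 5 + 2.8·20 = 61; r = 61.8 − 61 = 0.8
x=22: ŷ = 5 + 2.8·22 = 66.6; r = 63.2 − 66.6 = -3.4
x=24: ŷ = 5 + 2.8·24 = 72.2; r = 76.8 − 72.2 = 4.6
Largest |r| is 4.8 at x = 16, residual -4.8.

r = -4.8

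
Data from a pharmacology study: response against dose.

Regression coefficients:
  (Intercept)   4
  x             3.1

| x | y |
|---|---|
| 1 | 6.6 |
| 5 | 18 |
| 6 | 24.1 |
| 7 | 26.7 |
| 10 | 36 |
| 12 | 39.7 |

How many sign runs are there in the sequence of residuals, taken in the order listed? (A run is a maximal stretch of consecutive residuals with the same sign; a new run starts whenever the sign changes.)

x=1: ŷ = 4 + 3.1·1 = 7.1; e = 6.6 − 7.1 = -0.5
x=5: ŷ = 4 + 3.1·5 = 19.5; e = 18 − 19.5 = -1.5
x=6: ŷ = 4 + 3.1·6 = 22.6; e = 24.1 − 22.6 = 1.5
x=7: ŷ = 4 + 3.1·7 = 25.7; e = 26.7 − 25.7 = 1
x=10: ŷ = 4 + 3.1·10 = 35; e = 36 − 35 = 1
x=12: ŷ = 4 + 3.1·12 = 41.2; e = 39.7 − 41.2 = -1.5
Signs: − − + + + −
Runs: −×2, +×3, −×1 → 3

3 runs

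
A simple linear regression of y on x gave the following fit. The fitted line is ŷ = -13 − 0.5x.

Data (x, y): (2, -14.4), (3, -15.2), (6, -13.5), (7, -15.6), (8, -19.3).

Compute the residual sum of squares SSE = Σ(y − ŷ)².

x=2: ŷ = -13 − 0.5·2 = -14; r = -14.4 − (-14) = -0.4
x=3: ŷ = -13 − 0.5·3 = -14.5; r = -15.2 − (-14.5) = -0.7
x=6: ŷ = -13 − 0.5·6 = -16; r = -13.5 − (-16) = 2.5
x=7: ŷ = -13 − 0.5·7 = -16.5; r = -15.6 − (-16.5) = 0.9
x=8: ŷ = -13 − 0.5·8 = -17; r = -19.3 − (-17) = -2.3
SSE = 0.16 + 0.49 + 6.25 + 0.81 + 5.29 = 13

SSE = 13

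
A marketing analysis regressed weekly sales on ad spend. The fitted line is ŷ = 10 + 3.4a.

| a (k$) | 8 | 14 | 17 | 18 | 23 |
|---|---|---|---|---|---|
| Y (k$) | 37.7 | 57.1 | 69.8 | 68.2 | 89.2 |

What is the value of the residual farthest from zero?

e = -3

a=8: ŷ = 10 + 3.4·8 = 37.2; e = 37.7 − 37.2 = 0.5
a=14: ŷ = 10 + 3.4·14 = 57.6; e = 57.1 − 57.6 = -0.5
a=17: ŷ = 10 + 3.4·17 = 67.8; e = 69.8 − 67.8 = 2
a=18: ŷ = 10 + 3.4·18 = 71.2; e = 68.2 − 71.2 = -3
a=23: ŷ = 10 + 3.4·23 = 88.2; e = 89.2 − 88.2 = 1
Largest |e| is 3 at a = 18, residual -3.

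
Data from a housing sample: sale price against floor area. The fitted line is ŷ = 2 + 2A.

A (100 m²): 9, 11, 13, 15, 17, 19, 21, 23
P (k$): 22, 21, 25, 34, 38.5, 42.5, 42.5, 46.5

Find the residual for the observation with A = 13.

e = -3

ŷ = 2 + 2·13 = 28
e = 25 − 28 = -3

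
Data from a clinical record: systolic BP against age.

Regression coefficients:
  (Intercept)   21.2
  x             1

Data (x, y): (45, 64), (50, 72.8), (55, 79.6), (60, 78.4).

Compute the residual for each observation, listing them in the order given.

x=45: ŷ = 21.2 + 45 = 66.2; e = 64 − 66.2 = -2.2
x=50: ŷ = 21.2 + 50 = 71.2; e = 72.8 − 71.2 = 1.6
x=55: ŷ = 21.2 + 55 = 76.2; e = 79.6 − 76.2 = 3.4
x=60: ŷ = 21.2 + 60 = 81.2; e = 78.4 − 81.2 = -2.8

-2.2, 1.6, 3.4, -2.8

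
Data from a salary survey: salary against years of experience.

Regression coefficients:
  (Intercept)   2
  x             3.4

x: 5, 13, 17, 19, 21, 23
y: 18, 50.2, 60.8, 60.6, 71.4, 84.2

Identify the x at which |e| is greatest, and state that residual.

x=5: ŷ = 2 + 3.4·5 = 19; e = 18 − 19 = -1
x=13: ŷ = 2 + 3.4·13 = 46.2; e = 50.2 − 46.2 = 4
x=17: ŷ = 2 + 3.4·17 = 59.8; e = 60.8 − 59.8 = 1
x=19: ŷ = 2 + 3.4·19 = 66.6; e = 60.6 − 66.6 = -6
x=21: ŷ = 2 + 3.4·21 = 73.4; e = 71.4 − 73.4 = -2
x=23: ŷ = 2 + 3.4·23 = 80.2; e = 84.2 − 80.2 = 4
Largest |e| is 6 at x = 19, residual -6.

x = 19, e = -6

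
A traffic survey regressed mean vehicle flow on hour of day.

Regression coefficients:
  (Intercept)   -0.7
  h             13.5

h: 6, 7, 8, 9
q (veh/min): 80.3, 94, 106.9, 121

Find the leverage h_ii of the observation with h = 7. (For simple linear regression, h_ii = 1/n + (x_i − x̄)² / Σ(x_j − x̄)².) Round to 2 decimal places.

h = 0.30

h̄ = (6 + 7 + 8 + 9)/4 = 7.5
Σ(h − h̄)² = 2.25 + 0.25 + 0.25 + 2.25 = 5
h = 1/4 + (-0.5)²/5 = 0.25 + 0.05 = 0.30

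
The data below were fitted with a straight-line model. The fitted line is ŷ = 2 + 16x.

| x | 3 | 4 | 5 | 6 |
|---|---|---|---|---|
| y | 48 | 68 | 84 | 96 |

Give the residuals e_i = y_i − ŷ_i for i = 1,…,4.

-2, 2, 2, -2

x=3: ŷ = 2 + 16·3 = 50; e = 48 − 50 = -2
x=4: ŷ = 2 + 16·4 = 66; e = 68 − 66 = 2
x=5: ŷ = 2 + 16·5 = 82; e = 84 − 82 = 2
x=6: ŷ = 2 + 16·6 = 98; e = 96 − 98 = -2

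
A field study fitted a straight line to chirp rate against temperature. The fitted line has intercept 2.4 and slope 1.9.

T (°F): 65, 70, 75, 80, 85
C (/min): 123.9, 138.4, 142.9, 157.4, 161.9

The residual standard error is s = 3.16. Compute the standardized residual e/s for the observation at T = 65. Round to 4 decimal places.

Ĉ = 2.4 + 1.9·65 = 125.9
e = 123.9 − 125.9 = -2
e/s = -2 / 3.16 = -0.6329

-0.6329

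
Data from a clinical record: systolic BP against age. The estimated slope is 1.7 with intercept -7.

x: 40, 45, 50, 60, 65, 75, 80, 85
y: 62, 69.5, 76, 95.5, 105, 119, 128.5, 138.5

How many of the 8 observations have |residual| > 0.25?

7

x=40: ŷ = -7 + 1.7·40 = 61; r = 62 − 61 = 1
x=45: ŷ = -7 + 1.7·45 = 69.5; r = 69.5 − 69.5 = 0
x=50: ŷ = -7 + 1.7·50 = 78; r = 76 − 78 = -2
x=60: ŷ = -7 + 1.7·60 = 95; r = 95.5 − 95 = 0.5
x=65: ŷ = -7 + 1.7·65 = 103.5; r = 105 − 103.5 = 1.5
x=75: ŷ = -7 + 1.7·75 = 120.5; r = 119 − 120.5 = -1.5
x=80: ŷ = -7 + 1.7·80 = 129; r = 128.5 − 129 = -0.5
x=85: ŷ = -7 + 1.7·85 = 137.5; r = 138.5 − 137.5 = 1
|r| > 0.25: x=40 (|r|=1), x=50 (|r|=2), x=60 (|r|=0.5), x=65 (|r|=1.5), x=75 (|r|=1.5), x=80 (|r|=0.5), x=85 (|r|=1) → 7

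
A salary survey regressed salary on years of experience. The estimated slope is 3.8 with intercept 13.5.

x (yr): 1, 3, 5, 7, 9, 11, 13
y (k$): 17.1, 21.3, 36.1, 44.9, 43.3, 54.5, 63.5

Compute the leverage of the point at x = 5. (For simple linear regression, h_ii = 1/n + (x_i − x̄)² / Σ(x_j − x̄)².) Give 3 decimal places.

x̄ = (1 + 3 + 5 + 7 + 9 + 11 + 13)/7 = 7
Σ(x − x̄)² = 36 + 16 + 4 + 0 + 4 + 16 + 36 = 112
h = 1/7 + (-2)²/112 = 0.142857 + 0.0357143 = 0.179

h = 0.179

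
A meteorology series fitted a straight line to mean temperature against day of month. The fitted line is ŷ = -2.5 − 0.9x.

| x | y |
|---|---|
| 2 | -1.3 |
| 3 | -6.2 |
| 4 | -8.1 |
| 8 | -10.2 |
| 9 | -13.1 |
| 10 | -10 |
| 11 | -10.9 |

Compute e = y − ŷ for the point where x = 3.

ŷ = -2.5 − 0.9·3 = -5.2
e = -6.2 − (-5.2) = -1

e = -1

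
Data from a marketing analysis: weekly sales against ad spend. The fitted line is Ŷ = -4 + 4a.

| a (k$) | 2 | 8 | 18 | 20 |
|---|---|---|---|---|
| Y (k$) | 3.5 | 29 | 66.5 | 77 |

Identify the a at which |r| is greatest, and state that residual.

a = 18, r = -1.5

a=2: Ŷ = -4 + 4·2 = 4; r = 3.5 − 4 = -0.5
a=8: Ŷ = -4 + 4·8 = 28; r = 29 − 28 = 1
a=18: Ŷ = -4 + 4·18 = 68; r = 66.5 − 68 = -1.5
a=20: Ŷ = -4 + 4·20 = 76; r = 77 − 76 = 1
Largest |r| is 1.5 at a = 18, residual -1.5.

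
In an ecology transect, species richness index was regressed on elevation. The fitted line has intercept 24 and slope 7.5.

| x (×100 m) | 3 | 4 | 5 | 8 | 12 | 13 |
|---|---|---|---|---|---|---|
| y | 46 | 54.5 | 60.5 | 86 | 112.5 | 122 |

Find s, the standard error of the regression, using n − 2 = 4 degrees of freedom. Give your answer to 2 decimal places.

x=3: ŷ = 24 + 7.5·3 = 46.5; e = 46 − 46.5 = -0.5
x=4: ŷ = 24 + 7.5·4 = 54; e = 54.5 − 54 = 0.5
x=5: ŷ = 24 + 7.5·5 = 61.5; e = 60.5 − 61.5 = -1
x=8: ŷ = 24 + 7.5·8 = 84; e = 86 − 84 = 2
x=12: ŷ = 24 + 7.5·12 = 114; e = 112.5 − 114 = -1.5
x=13: ŷ = 24 + 7.5·13 = 121.5; e = 122 − 121.5 = 0.5
SSE = 0.25 + 0.25 + 1 + 4 + 2.25 + 0.25 = 8
s = √(8/4) = √2 ≈ 1.41

s = 1.41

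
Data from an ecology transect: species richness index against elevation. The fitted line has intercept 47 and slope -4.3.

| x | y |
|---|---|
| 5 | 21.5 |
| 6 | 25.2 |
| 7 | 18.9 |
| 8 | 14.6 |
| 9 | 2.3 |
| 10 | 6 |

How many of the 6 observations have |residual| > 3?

x=5: ŷ = 47 − 4.3·5 = 25.5; e = 21.5 − 25.5 = -4
x=6: ŷ = 47 − 4.3·6 = 21.2; e = 25.2 − 21.2 = 4
x=7: ŷ = 47 − 4.3·7 = 16.9; e = 18.9 − 16.9 = 2
x=8: ŷ = 47 − 4.3·8 = 12.6; e = 14.6 − 12.6 = 2
x=9: ŷ = 47 − 4.3·9 = 8.3; e = 2.3 − 8.3 = -6
x=10: ŷ = 47 − 4.3·10 = 4; e = 6 − 4 = 2
|e| > 3: x=5 (|e|=4), x=6 (|e|=4), x=9 (|e|=6) → 3

3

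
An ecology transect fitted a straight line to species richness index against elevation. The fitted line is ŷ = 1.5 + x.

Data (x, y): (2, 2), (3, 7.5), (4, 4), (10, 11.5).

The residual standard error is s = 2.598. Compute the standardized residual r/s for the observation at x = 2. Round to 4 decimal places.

ŷ = 1.5 + 2 = 3.5
r = 2 − 3.5 = -1.5
r/s = -1.5 / 2.598 = -0.5774

-0.5774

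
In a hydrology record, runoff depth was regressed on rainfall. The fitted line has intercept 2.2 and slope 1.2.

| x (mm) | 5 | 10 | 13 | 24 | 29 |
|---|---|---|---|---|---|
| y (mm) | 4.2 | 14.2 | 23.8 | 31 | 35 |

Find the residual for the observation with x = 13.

r = 6

ŷ = 2.2 + 1.2·13 = 17.8
r = 23.8 − 17.8 = 6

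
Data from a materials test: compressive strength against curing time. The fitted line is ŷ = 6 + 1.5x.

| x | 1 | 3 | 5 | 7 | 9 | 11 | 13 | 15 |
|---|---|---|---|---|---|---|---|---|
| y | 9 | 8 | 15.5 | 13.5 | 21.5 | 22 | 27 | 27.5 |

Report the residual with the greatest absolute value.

r = -3

x=1: ŷ = 6 + 1.5·1 = 7.5; r = 9 − 7.5 = 1.5
x=3: ŷ = 6 + 1.5·3 = 10.5; r = 8 − 10.5 = -2.5
x=5: ŷ = 6 + 1.5·5 = 13.5; r = 15.5 − 13.5 = 2
x=7: ŷ = 6 + 1.5·7 = 16.5; r = 13.5 − 16.5 = -3
x=9: ŷ = 6 + 1.5·9 = 19.5; r = 21.5 − 19.5 = 2
x=11: ŷ = 6 + 1.5·11 = 22.5; r = 22 − 22.5 = -0.5
x=13: ŷ = 6 + 1.5·13 = 25.5; r = 27 − 25.5 = 1.5
x=15: ŷ = 6 + 1.5·15 = 28.5; r = 27.5 − 28.5 = -1
Largest |r| is 3 at x = 7, residual -3.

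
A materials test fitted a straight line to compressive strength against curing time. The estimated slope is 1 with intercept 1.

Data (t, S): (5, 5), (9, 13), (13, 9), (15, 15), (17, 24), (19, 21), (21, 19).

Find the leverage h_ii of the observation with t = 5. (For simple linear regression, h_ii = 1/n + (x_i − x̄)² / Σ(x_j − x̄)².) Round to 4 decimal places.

t̄ = (5 + 9 + 13 + 15 + 17 + 19 + 21)/7 = 14.1429
Σ(t − t̄)² = 83.5918 + 26.449 + 1.30612 + 0.734694 + 8.16327 + 23.5918 + 47.0204 = 190.857
h = 1/7 + (-9.14286)²/190.857 = 0.142857 + 0.437981 = 0.5808

h = 0.5808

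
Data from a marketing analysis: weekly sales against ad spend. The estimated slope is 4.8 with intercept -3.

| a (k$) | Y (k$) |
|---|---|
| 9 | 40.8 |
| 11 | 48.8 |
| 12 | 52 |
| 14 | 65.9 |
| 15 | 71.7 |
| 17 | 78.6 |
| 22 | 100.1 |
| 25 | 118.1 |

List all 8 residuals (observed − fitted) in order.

0.6, -1, -2.6, 1.7, 2.7, 0, -2.5, 1.1

a=9: Ŷ = -3 + 4.8·9 = 40.2; e = 40.8 − 40.2 = 0.6
a=11: Ŷ = -3 + 4.8·11 = 49.8; e = 48.8 − 49.8 = -1
a=12: Ŷ = -3 + 4.8·12 = 54.6; e = 52 − 54.6 = -2.6
a=14: Ŷ = -3 + 4.8·14 = 64.2; e = 65.9 − 64.2 = 1.7
a=15: Ŷ = -3 + 4.8·15 = 69; e = 71.7 − 69 = 2.7
a=17: Ŷ = -3 + 4.8·17 = 78.6; e = 78.6 − 78.6 = 0
a=22: Ŷ = -3 + 4.8·22 = 102.6; e = 100.1 − 102.6 = -2.5
a=25: Ŷ = -3 + 4.8·25 = 117; e = 118.1 − 117 = 1.1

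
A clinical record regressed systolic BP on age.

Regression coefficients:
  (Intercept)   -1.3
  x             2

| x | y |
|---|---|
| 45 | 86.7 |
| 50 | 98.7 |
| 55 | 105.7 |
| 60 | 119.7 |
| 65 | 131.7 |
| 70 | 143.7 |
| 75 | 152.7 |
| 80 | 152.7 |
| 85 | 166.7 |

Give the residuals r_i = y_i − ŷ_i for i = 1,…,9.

-2, 0, -3, 1, 3, 5, 4, -6, -2

x=45: ŷ = -1.3 + 2·45 = 88.7; r = 86.7 − 88.7 = -2
x=50: ŷ = -1.3 + 2·50 = 98.7; r = 98.7 − 98.7 = 0
x=55: ŷ = -1.3 + 2·55 = 108.7; r = 105.7 − 108.7 = -3
x=60: ŷ = -1.3 + 2·60 = 118.7; r = 119.7 − 118.7 = 1
x=65: ŷ = -1.3 + 2·65 = 128.7; r = 131.7 − 128.7 = 3
x=70: ŷ = -1.3 + 2·70 = 138.7; r = 143.7 − 138.7 = 5
x=75: ŷ = -1.3 + 2·75 = 148.7; r = 152.7 − 148.7 = 4
x=80: ŷ = -1.3 + 2·80 = 158.7; r = 152.7 − 158.7 = -6
x=85: ŷ = -1.3 + 2·85 = 168.7; r = 166.7 − 168.7 = -2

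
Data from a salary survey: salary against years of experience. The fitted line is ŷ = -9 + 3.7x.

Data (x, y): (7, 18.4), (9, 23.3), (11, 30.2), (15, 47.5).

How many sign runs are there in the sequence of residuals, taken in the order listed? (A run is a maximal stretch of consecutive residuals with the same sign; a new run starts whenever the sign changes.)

x=7: ŷ = -9 + 3.7·7 = 16.9; r = 18.4 − 16.9 = 1.5
x=9: ŷ = -9 + 3.7·9 = 24.3; r = 23.3 − 24.3 = -1
x=11: ŷ = -9 + 3.7·11 = 31.7; r = 30.2 − 31.7 = -1.5
x=15: ŷ = -9 + 3.7·15 = 46.5; r = 47.5 − 46.5 = 1
Signs: + − − +
Runs: +×1, −×2, +×1 → 3

3 runs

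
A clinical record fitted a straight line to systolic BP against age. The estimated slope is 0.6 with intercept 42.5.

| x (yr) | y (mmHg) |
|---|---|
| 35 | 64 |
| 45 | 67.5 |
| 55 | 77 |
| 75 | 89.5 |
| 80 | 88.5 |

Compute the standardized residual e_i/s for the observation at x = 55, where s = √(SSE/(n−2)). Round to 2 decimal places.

0.68

x=35: ŷ = 42.5 + 0.6·35 = 63.5; e = 64 − 63.5 = 0.5
x=45: ŷ = 42.5 + 0.6·45 = 69.5; e = 67.5 − 69.5 = -2
x=55: ŷ = 42.5 + 0.6·55 = 75.5; e = 77 − 75.5 = 1.5
x=75: ŷ = 42.5 + 0.6·75 = 87.5; e = 89.5 − 87.5 = 2
x=80: ŷ = 42.5 + 0.6·80 = 90.5; e = 88.5 − 90.5 = -2
SSE = 0.25 + 4 + 2.25 + 4 + 4 = 14.5
s = √(14.5/3) = 2.19848
e/s = 1.5 / 2.19848 = 0.68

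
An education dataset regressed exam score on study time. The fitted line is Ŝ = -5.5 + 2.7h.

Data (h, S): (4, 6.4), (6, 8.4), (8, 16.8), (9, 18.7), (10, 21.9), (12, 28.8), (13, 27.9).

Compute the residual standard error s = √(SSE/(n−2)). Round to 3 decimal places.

s = 1.653

h=4: Ŝ = -5.5 + 2.7·4 = 5.3; r = 6.4 − 5.3 = 1.1
h=6: Ŝ = -5.5 + 2.7·6 = 10.7; r = 8.4 − 10.7 = -2.3
h=8: Ŝ = -5.5 + 2.7·8 = 16.1; r = 16.8 − 16.1 = 0.7
h=9: Ŝ = -5.5 + 2.7·9 = 18.8; r = 18.7 − 18.8 = -0.1
h=10: Ŝ = -5.5 + 2.7·10 = 21.5; r = 21.9 − 21.5 = 0.4
h=12: Ŝ = -5.5 + 2.7·12 = 26.9; r = 28.8 − 26.9 = 1.9
h=13: Ŝ = -5.5 + 2.7·13 = 29.6; r = 27.9 − 29.6 = -1.7
SSE = 1.21 + 5.29 + 0.49 + 0.01 + 0.16 + 3.61 + 2.89 = 13.66
s = √(13.66/5) = √2.732 ≈ 1.653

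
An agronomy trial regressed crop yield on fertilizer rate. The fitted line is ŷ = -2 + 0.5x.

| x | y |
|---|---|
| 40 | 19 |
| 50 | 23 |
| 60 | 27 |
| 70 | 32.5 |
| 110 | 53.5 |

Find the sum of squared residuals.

SSE = 2.5

x=40: ŷ = -2 + 0.5·40 = 18; e = 19 − 18 = 1
x=50: ŷ = -2 + 0.5·50 = 23; e = 23 − 23 = 0
x=60: ŷ = -2 + 0.5·60 = 28; e = 27 − 28 = -1
x=70: ŷ = -2 + 0.5·70 = 33; e = 32.5 − 33 = -0.5
x=110: ŷ = -2 + 0.5·110 = 53; e = 53.5 − 53 = 0.5
SSE = 1 + 0 + 1 + 0.25 + 0.25 = 2.5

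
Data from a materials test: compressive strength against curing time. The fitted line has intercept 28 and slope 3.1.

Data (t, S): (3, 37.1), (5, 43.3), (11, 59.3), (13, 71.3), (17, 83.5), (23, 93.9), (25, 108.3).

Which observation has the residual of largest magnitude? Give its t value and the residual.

t=3: Ŝ = 28 + 3.1·3 = 37.3; e = 37.1 − 37.3 = -0.2
t=5: Ŝ = 28 + 3.1·5 = 43.5; e = 43.3 − 43.5 = -0.2
t=11: Ŝ = 28 + 3.1·11 = 62.1; e = 59.3 − 62.1 = -2.8
t=13: Ŝ = 28 + 3.1·13 = 68.3; e = 71.3 − 68.3 = 3
t=17: Ŝ = 28 + 3.1·17 = 80.7; e = 83.5 − 80.7 = 2.8
t=23: Ŝ = 28 + 3.1·23 = 99.3; e = 93.9 − 99.3 = -5.4
t=25: Ŝ = 28 + 3.1·25 = 105.5; e = 108.3 − 105.5 = 2.8
Largest |e| is 5.4 at t = 23, residual -5.4.

t = 23, e = -5.4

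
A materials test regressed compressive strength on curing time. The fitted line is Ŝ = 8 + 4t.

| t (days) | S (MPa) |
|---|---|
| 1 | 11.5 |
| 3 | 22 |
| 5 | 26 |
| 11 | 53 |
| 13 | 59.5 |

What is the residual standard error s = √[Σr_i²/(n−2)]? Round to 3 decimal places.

s = 1.780

t=1: Ŝ = 8 + 4·1 = 12; r = 11.5 − 12 = -0.5
t=3: Ŝ = 8 + 4·3 = 20; r = 22 − 20 = 2
t=5: Ŝ = 8 + 4·5 = 28; r = 26 − 28 = -2
t=11: Ŝ = 8 + 4·11 = 52; r = 53 − 52 = 1
t=13: Ŝ = 8 + 4·13 = 60; r = 59.5 − 60 = -0.5
SSE = 0.25 + 4 + 4 + 1 + 0.25 = 9.5
s = √(9.5/3) = √3.16667 ≈ 1.780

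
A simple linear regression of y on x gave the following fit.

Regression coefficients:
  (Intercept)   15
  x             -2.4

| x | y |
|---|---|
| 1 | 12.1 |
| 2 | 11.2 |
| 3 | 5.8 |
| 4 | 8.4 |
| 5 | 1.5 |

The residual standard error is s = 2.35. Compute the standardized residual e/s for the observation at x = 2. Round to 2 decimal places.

ŷ = 15 − 2.4·2 = 10.2
e = 11.2 − 10.2 = 1
e/s = 1 / 2.35 = 0.43

0.43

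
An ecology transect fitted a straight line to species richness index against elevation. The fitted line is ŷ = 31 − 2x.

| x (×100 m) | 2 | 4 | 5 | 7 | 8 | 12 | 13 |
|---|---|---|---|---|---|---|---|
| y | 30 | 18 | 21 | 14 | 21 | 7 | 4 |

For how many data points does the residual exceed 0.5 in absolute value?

x=2: ŷ = 31 − 2·2 = 27; e = 30 − 27 = 3
x=4: ŷ = 31 − 2·4 = 23; e = 18 − 23 = -5
x=5: ŷ = 31 − 2·5 = 21; e = 21 − 21 = 0
x=7: ŷ = 31 − 2·7 = 17; e = 14 − 17 = -3
x=8: ŷ = 31 − 2·8 = 15; e = 21 − 15 = 6
x=12: ŷ = 31 − 2·12 = 7; e = 7 − 7 = 0
x=13: ŷ = 31 − 2·13 = 5; e = 4 − 5 = -1
|e| > 0.5: x=2 (|e|=3), x=4 (|e|=5), x=7 (|e|=3), x=8 (|e|=6), x=13 (|e|=1) → 5

5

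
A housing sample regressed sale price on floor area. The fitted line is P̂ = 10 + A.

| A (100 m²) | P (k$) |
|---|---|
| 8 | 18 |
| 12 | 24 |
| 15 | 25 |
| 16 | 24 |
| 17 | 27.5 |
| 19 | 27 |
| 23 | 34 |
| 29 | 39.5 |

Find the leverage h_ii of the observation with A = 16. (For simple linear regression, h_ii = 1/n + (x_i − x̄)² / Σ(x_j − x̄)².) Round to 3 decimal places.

Ā = (8 + 12 + 15 + 16 + 17 + 19 + 23 + 29)/8 = 17.375
Σ(A − Ā)² = 87.8906 + 28.8906 + 5.64062 + 1.89062 + 0.140625 + 2.64062 + 31.6406 + 135.141 = 293.875
h = 1/8 + (-1.375)²/293.875 = 0.125 + 0.00643343 = 0.131

h = 0.131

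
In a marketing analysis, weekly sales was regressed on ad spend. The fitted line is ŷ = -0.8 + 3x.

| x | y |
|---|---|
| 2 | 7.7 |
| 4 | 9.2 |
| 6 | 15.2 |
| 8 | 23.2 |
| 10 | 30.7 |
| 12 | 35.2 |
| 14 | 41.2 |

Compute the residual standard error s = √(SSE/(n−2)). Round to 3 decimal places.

s = 1.817

x=2: ŷ = -0.8 + 3·2 = 5.2; e = 7.7 − 5.2 = 2.5
x=4: ŷ = -0.8 + 3·4 = 11.2; e = 9.2 − 11.2 = -2
x=6: ŷ = -0.8 + 3·6 = 17.2; e = 15.2 − 17.2 = -2
x=8: ŷ = -0.8 + 3·8 = 23.2; e = 23.2 − 23.2 = 0
x=10: ŷ = -0.8 + 3·10 = 29.2; e = 30.7 − 29.2 = 1.5
x=12: ŷ = -0.8 + 3·12 = 35.2; e = 35.2 − 35.2 = 0
x=14: ŷ = -0.8 + 3·14 = 41.2; e = 41.2 − 41.2 = 0
SSE = 6.25 + 4 + 4 + 0 + 2.25 + 0 + 0 = 16.5
s = √(16.5/5) = √3.3 ≈ 1.817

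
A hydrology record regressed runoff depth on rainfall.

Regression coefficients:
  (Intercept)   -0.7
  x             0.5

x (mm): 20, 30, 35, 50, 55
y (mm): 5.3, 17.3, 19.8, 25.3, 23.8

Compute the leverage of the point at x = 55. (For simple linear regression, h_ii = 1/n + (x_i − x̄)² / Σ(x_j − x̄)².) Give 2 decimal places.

x̄ = (20 + 30 + 35 + 50 + 55)/5 = 38
Σ(x − x̄)² = 324 + 64 + 9 + 144 + 289 = 830
h = 1/5 + (17)²/830 = 0.2 + 0.348193 = 0.55

h = 0.55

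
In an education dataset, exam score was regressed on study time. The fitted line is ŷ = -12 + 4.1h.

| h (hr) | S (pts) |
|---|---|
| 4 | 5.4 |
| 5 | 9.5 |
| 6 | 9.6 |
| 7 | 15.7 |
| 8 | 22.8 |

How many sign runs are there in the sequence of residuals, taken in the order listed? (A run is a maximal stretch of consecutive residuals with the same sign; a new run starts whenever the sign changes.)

h=4: ŷ = -12 + 4.1·4 = 4.4; r = 5.4 − 4.4 = 1
h=5: ŷ = -12 + 4.1·5 = 8.5; r = 9.5 − 8.5 = 1
h=6: ŷ = -12 + 4.1·6 = 12.6; r = 9.6 − 12.6 = -3
h=7: ŷ = -12 + 4.1·7 = 16.7; r = 15.7 − 16.7 = -1
h=8: ŷ = -12 + 4.1·8 = 20.8; r = 22.8 − 20.8 = 2
Signs: + + − − +
Runs: +×2, −×2, +×1 → 3

3 runs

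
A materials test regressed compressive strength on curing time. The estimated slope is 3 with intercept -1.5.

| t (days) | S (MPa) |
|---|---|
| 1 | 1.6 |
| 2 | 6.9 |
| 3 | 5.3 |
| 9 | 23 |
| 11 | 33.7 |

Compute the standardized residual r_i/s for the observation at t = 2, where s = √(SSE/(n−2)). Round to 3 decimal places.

t=1: ŷ = -1.5 + 3·1 = 1.5; r = 1.6 − 1.5 = 0.1
t=2: ŷ = -1.5 + 3·2 = 4.5; r = 6.9 − 4.5 = 2.4
t=3: ŷ = -1.5 + 3·3 = 7.5; r = 5.3 − 7.5 = -2.2
t=9: ŷ = -1.5 + 3·9 = 25.5; r = 23 − 25.5 = -2.5
t=11: ŷ = -1.5 + 3·11 = 31.5; r = 33.7 − 31.5 = 2.2
SSE = 0.01 + 5.76 + 4.84 + 6.25 + 4.84 = 21.7
s = √(21.7/3) = 2.68949
r/s = 2.4 / 2.68949 = 0.892

0.892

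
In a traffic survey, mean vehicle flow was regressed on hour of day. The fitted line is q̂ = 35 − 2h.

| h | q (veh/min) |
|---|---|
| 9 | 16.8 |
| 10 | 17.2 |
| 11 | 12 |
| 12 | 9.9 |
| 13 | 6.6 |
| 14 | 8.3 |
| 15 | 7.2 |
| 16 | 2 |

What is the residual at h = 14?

q̂ = 35 − 2·14 = 7
r = 8.3 − 7 = 1.3

r = 1.3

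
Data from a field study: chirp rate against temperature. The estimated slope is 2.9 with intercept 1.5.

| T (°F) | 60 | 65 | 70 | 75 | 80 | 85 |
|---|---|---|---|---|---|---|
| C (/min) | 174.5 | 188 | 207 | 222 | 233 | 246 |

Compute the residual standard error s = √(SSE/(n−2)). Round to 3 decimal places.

T=60: Ĉ = 1.5 + 2.9·60 = 175.5; r = 174.5 − 175.5 = -1
T=65: Ĉ = 1.5 + 2.9·65 = 190; r = 188 − 190 = -2
T=70: Ĉ = 1.5 + 2.9·70 = 204.5; r = 207 − 204.5 = 2.5
T=75: Ĉ = 1.5 + 2.9·75 = 219; r = 222 − 219 = 3
T=80: Ĉ = 1.5 + 2.9·80 = 233.5; r = 233 − 233.5 = -0.5
T=85: Ĉ = 1.5 + 2.9·85 = 248; r = 246 − 248 = -2
SSE = 1 + 4 + 6.25 + 9 + 0.25 + 4 = 24.5
s = √(24.5/4) = √6.125 ≈ 2.475

s = 2.475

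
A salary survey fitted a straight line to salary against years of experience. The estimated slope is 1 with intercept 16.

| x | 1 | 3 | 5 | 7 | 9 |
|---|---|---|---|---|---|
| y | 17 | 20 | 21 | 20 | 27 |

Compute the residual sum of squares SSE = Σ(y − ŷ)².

SSE = 14

x=1: ŷ = 16 + 1 = 17; r = 17 − 17 = 0
x=3: ŷ = 16 + 3 = 19; r = 20 − 19 = 1
x=5: ŷ = 16 + 5 = 21; r = 21 − 21 = 0
x=7: ŷ = 16 + 7 = 23; r = 20 − 23 = -3
x=9: ŷ = 16 + 9 = 25; r = 27 − 25 = 2
SSE = 0 + 1 + 0 + 9 + 4 = 14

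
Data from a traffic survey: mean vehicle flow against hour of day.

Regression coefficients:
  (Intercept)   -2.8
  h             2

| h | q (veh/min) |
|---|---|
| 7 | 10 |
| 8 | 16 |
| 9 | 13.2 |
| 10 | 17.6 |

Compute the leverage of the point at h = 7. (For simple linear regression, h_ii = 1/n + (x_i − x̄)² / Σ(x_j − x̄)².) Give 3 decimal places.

h = 0.700

h̄ = (7 + 8 + 9 + 10)/4 = 8.5
Σ(h − h̄)² = 2.25 + 0.25 + 0.25 + 2.25 = 5
h = 1/4 + (-1.5)²/5 = 0.25 + 0.45 = 0.700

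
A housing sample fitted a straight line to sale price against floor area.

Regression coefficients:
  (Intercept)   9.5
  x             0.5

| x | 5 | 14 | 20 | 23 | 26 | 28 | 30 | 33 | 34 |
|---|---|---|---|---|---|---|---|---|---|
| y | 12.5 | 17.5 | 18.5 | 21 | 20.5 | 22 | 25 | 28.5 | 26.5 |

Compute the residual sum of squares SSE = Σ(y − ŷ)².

x=5: ŷ = 9.5 + 0.5·5 = 12; r = 12.5 − 12 = 0.5
x=14: ŷ = 9.5 + 0.5·14 = 16.5; r = 17.5 − 16.5 = 1
x=20: ŷ = 9.5 + 0.5·20 = 19.5; r = 18.5 − 19.5 = -1
x=23: ŷ = 9.5 + 0.5·23 = 21; r = 21 − 21 = 0
x=26: ŷ = 9.5 + 0.5·26 = 22.5; r = 20.5 − 22.5 = -2
x=28: ŷ = 9.5 + 0.5·28 = 23.5; r = 22 − 23.5 = -1.5
x=30: ŷ = 9.5 + 0.5·30 = 24.5; r = 25 − 24.5 = 0.5
x=33: ŷ = 9.5 + 0.5·33 = 26; r = 28.5 − 26 = 2.5
x=34: ŷ = 9.5 + 0.5·34 = 26.5; r = 26.5 − 26.5 = 0
SSE = 0.25 + 1 + 1 + 0 + 4 + 2.25 + 0.25 + 6.25 + 0 = 15

SSE = 15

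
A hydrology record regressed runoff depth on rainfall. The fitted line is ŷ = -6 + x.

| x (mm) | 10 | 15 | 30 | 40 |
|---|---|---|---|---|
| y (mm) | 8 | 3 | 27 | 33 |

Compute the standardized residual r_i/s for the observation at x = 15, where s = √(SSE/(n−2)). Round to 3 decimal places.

x=10: ŷ = -6 + 10 = 4; r = 8 − 4 = 4
x=15: ŷ = -6 + 15 = 9; r = 3 − 9 = -6
x=30: ŷ = -6 + 30 = 24; r = 27 − 24 = 3
x=40: ŷ = -6 + 40 = 34; r = 33 − 34 = -1
SSE = 16 + 36 + 9 + 1 = 62
s = √(62/2) = 5.56776
r/s = -6 / 5.56776 = -1.078

-1.078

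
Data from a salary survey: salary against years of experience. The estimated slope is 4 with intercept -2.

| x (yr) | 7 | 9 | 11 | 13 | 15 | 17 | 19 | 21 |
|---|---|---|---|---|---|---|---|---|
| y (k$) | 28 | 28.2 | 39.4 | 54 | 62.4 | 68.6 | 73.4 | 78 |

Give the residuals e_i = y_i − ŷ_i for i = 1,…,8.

x=7: ŷ = -2 + 4·7 = 26; e = 28 − 26 = 2
x=9: ŷ = -2 + 4·9 = 34; e = 28.2 − 34 = -5.8
x=11: ŷ = -2 + 4·11 = 42; e = 39.4 − 42 = -2.6
x=13: ŷ = -2 + 4·13 = 50; e = 54 − 50 = 4
x=15: ŷ = -2 + 4·15 = 58; e = 62.4 − 58 = 4.4
x=17: ŷ = -2 + 4·17 = 66; e = 68.6 − 66 = 2.6
x=19: ŷ = -2 + 4·19 = 74; e = 73.4 − 74 = -0.6
x=21: ŷ = -2 + 4·21 = 82; e = 78 − 82 = -4

2, -5.8, -2.6, 4, 4.4, 2.6, -0.6, -4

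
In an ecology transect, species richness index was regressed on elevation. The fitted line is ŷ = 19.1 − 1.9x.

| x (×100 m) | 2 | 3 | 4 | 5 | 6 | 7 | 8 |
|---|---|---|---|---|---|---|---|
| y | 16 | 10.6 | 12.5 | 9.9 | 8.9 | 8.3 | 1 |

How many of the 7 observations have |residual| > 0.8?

5

x=2: ŷ = 19.1 − 1.9·2 = 15.3; e = 16 − 15.3 = 0.7
x=3: ŷ = 19.1 − 1.9·3 = 13.4; e = 10.6 − 13.4 = -2.8
x=4: ŷ = 19.1 − 1.9·4 = 11.5; e = 12.5 − 11.5 = 1
x=5: ŷ = 19.1 − 1.9·5 = 9.6; e = 9.9 − 9.6 = 0.3
x=6: ŷ = 19.1 − 1.9·6 = 7.7; e = 8.9 − 7.7 = 1.2
x=7: ŷ = 19.1 − 1.9·7 = 5.8; e = 8.3 − 5.8 = 2.5
x=8: ŷ = 19.1 − 1.9·8 = 3.9; e = 1 − 3.9 = -2.9
|e| > 0.8: x=3 (|e|=2.8), x=4 (|e|=1), x=6 (|e|=1.2), x=7 (|e|=2.5), x=8 (|e|=2.9) → 5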